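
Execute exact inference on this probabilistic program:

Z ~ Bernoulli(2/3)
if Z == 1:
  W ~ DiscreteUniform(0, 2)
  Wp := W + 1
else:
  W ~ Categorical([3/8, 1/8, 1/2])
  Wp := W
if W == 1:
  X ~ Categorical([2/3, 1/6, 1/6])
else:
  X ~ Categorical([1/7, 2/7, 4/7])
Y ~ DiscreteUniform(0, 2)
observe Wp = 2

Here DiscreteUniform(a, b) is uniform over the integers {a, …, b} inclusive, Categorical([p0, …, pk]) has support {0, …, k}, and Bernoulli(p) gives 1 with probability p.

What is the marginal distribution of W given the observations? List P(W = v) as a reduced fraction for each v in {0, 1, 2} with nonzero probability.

Enumerate traces; 18 have nonzero weight after conditioning:
  (Z=0, W=2, X=0, Y=0) weight 1/126
  (Z=0, W=2, X=0, Y=1) weight 1/126
  (Z=0, W=2, X=0, Y=2) weight 1/126
  (Z=0, W=2, X=1, Y=0) weight 1/63
  (Z=0, W=2, X=1, Y=1) weight 1/63
  (Z=0, W=2, X=1, Y=2) weight 1/63
  (Z=0, W=2, X=2, Y=0) weight 2/63
  (Z=0, W=2, X=2, Y=1) weight 2/63
  (Z=1, W=1, X=0, Y=0) weight 4/81
  … 9 more
Group by W:
  weight(W=1) = 2/9
  weight(W=2) = 1/6
Total weight = 2/9 + 1/6 = 7/18
P(W=1 | obs) = 2/9 / 7/18 = 4/7
P(W=2 | obs) = 1/6 / 7/18 = 3/7

P(W=1) = 4/7, P(W=2) = 3/7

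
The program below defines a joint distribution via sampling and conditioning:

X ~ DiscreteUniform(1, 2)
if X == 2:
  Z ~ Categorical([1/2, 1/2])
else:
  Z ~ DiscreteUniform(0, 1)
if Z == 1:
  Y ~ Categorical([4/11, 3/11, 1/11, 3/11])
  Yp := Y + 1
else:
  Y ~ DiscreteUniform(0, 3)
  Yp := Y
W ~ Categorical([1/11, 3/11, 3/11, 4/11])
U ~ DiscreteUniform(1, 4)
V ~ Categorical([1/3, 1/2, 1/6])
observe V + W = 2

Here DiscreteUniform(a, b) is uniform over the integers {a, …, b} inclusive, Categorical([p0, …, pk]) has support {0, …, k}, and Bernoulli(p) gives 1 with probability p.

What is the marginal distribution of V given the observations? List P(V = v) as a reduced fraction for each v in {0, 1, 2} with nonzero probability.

P(V=0) = 3/8, P(V=1) = 9/16, P(V=2) = 1/16

Enumerate traces; 192 have nonzero weight after conditioning:
  (X=1, Z=0, Y=0, W=0, U=1, V=2) weight 1/4224
  (X=1, Z=0, Y=0, W=0, U=2, V=2) weight 1/4224
  (X=1, Z=0, Y=0, W=0, U=3, V=2) weight 1/4224
  (X=1, Z=0, Y=0, W=0, U=4, V=2) weight 1/4224
  (X=1, Z=0, Y=0, W=1, U=1, V=1) weight 3/1408
  (X=1, Z=0, Y=0, W=1, U=2, V=1) weight 3/1408
  (X=1, Z=0, Y=0, W=1, U=3, V=1) weight 3/1408
  (X=1, Z=0, Y=0, W=1, U=4, V=1) weight 3/1408
  (X=1, Z=0, Y=0, W=2, U=1, V=0) weight 1/704
  … 183 more
Group by V:
  weight(V=0) = 1/11
  weight(V=1) = 3/22
  weight(V=2) = 1/66
Total weight = 1/11 + 3/22 + 1/66 = 8/33
P(V=0 | obs) = 1/11 / 8/33 = 3/8
P(V=1 | obs) = 3/22 / 8/33 = 9/16
P(V=2 | obs) = 1/66 / 8/33 = 1/16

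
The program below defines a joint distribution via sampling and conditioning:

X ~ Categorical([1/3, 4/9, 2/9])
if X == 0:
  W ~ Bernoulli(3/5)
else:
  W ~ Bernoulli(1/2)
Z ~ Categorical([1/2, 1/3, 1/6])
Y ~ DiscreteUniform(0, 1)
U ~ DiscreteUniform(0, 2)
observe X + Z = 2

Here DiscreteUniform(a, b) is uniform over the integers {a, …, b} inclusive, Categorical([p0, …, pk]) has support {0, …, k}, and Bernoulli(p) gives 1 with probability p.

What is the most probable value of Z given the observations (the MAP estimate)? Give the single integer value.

Enumerate traces; 36 have nonzero weight after conditioning:
  (X=0, W=0, Z=2, Y=0, U=0) weight 1/270
  (X=0, W=0, Z=2, Y=0, U=1) weight 1/270
  (X=0, W=0, Z=2, Y=0, U=2) weight 1/270
  (X=0, W=0, Z=2, Y=1, U=0) weight 1/270
  (X=0, W=0, Z=2, Y=1, U=1) weight 1/270
  (X=0, W=0, Z=2, Y=1, U=2) weight 1/270
  (X=0, W=1, Z=2, Y=0, U=0) weight 1/180
  (X=0, W=1, Z=2, Y=0, U=1) weight 1/180
  (X=1, W=0, Z=1, Y=0, U=0) weight 1/81
  (X=2, W=0, Z=0, Y=0, U=0) weight 1/108
  … 26 more
Group by Z:
  weight(Z=0) = 1/9
  weight(Z=1) = 4/27
  weight(Z=2) = 1/18
Total weight = 1/9 + 4/27 + 1/18 = 17/54
P(Z=0 | obs) = 1/9 / 17/54 = 6/17
P(Z=1 | obs) = 4/27 / 17/54 = 8/17
P(Z=2 | obs) = 1/18 / 17/54 = 3/17
argmax = 1

argmax_v P(Z = v | obs) = 1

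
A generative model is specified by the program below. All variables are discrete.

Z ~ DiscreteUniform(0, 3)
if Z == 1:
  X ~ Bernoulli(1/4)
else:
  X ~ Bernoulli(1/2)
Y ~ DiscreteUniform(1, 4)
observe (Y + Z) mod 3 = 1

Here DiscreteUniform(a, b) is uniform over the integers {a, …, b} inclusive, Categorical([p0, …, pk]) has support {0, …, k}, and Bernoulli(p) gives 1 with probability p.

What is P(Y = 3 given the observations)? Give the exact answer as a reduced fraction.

P(Y = 3 | obs) = 1/6

Enumerate traces; 12 have nonzero weight after conditioning:
  (Z=0, X=0, Y=1) weight 1/32
  (Z=0, X=0, Y=4) weight 1/32
  (Z=0, X=1, Y=1) weight 1/32
  (Z=0, X=1, Y=4) weight 1/32
  (Z=1, X=0, Y=3) weight 3/64
  (Z=1, X=1, Y=3) weight 1/64
  (Z=2, X=0, Y=2) weight 1/32
  (Z=2, X=1, Y=2) weight 1/32
  … 4 more
Group by Y:
  weight(Y=1) = 1/8
  weight(Y=2) = 1/16
  weight(Y=3) = 1/16
  weight(Y=4) = 1/8
Total weight = 1/8 + 1/16 + 1/16 + 1/8 = 3/8
P(Y=1 | obs) = 1/8 / 3/8 = 1/3
P(Y=2 | obs) = 1/16 / 3/8 = 1/6
P(Y=3 | obs) = 1/16 / 3/8 = 1/6
P(Y=4 | obs) = 1/8 / 3/8 = 1/3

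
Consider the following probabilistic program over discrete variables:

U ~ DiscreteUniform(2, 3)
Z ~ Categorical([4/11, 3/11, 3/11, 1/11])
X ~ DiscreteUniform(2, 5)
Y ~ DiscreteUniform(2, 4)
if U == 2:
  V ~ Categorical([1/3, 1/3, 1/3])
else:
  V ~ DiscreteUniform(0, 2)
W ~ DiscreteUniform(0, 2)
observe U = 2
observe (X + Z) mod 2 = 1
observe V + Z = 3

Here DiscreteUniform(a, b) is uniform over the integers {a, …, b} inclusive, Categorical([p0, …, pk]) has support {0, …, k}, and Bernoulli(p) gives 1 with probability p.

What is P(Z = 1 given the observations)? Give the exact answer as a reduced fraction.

P(Z = 1 | obs) = 3/7

Enumerate traces; 54 have nonzero weight after conditioning:
  (U=2, Z=1, X=2, Y=2, V=2, W=0) weight 1/792
  (U=2, Z=1, X=2, Y=2, V=2, W=1) weight 1/792
  (U=2, Z=1, X=2, Y=2, V=2, W=2) weight 1/792
  (U=2, Z=1, X=2, Y=3, V=2, W=0) weight 1/792
  (U=2, Z=1, X=2, Y=3, V=2, W=1) weight 1/792
  (U=2, Z=1, X=2, Y=3, V=2, W=2) weight 1/792
  (U=2, Z=1, X=2, Y=4, V=2, W=0) weight 1/792
  (U=2, Z=1, X=2, Y=4, V=2, W=1) weight 1/792
  (U=2, Z=2, X=3, Y=2, V=1, W=0) weight 1/792
  (U=2, Z=3, X=2, Y=2, V=0, W=0) weight 1/2376
  … 44 more
Group by Z:
  weight(Z=1) = 1/44
  weight(Z=2) = 1/44
  weight(Z=3) = 1/132
Total weight = 1/44 + 1/44 + 1/132 = 7/132
P(Z=1 | obs) = 1/44 / 7/132 = 3/7
P(Z=2 | obs) = 1/44 / 7/132 = 3/7
P(Z=3 | obs) = 1/132 / 7/132 = 1/7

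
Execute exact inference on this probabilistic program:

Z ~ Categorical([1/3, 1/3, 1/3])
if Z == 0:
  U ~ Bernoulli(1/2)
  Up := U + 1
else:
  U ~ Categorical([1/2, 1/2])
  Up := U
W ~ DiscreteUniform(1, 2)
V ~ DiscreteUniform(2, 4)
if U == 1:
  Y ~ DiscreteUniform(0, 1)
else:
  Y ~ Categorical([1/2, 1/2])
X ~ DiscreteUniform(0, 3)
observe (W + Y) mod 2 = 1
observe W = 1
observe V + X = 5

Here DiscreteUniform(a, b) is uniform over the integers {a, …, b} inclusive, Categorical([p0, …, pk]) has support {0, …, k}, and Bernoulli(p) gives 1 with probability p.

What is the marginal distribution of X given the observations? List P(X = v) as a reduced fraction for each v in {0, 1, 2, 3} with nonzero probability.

P(X=1) = 1/3, P(X=2) = 1/3, P(X=3) = 1/3

Enumerate traces; 18 have nonzero weight after conditioning:
  (Z=0, U=0, W=1, V=2, Y=0, X=3) weight 1/288
  (Z=0, U=0, W=1, V=3, Y=0, X=2) weight 1/288
  (Z=0, U=0, W=1, V=4, Y=0, X=1) weight 1/288
  (Z=0, U=1, W=1, V=2, Y=0, X=3) weight 1/288
  (Z=0, U=1, W=1, V=3, Y=0, X=2) weight 1/288
  (Z=0, U=1, W=1, V=4, Y=0, X=1) weight 1/288
  (Z=1, U=0, W=1, V=2, Y=0, X=3) weight 1/288
  (Z=1, U=0, W=1, V=3, Y=0, X=2) weight 1/288
  … 10 more
Group by X:
  weight(X=1) = 1/48
  weight(X=2) = 1/48
  weight(X=3) = 1/48
Total weight = 1/48 + 1/48 + 1/48 = 1/16
P(X=1 | obs) = 1/48 / 1/16 = 1/3
P(X=2 | obs) = 1/48 / 1/16 = 1/3
P(X=3 | obs) = 1/48 / 1/16 = 1/3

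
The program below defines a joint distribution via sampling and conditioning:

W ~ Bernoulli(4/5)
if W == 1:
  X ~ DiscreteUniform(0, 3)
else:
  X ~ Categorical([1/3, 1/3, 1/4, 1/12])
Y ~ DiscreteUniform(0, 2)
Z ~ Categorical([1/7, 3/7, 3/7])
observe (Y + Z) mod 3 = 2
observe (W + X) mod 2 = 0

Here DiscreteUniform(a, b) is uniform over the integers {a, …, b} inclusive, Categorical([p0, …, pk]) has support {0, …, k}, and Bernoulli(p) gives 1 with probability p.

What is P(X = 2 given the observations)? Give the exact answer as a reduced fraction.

Enumerate traces; 12 have nonzero weight after conditioning:
  (W=0, X=0, Y=0, Z=2) weight 1/105
  (W=0, X=0, Y=1, Z=1) weight 1/105
  (W=0, X=0, Y=2, Z=0) weight 1/315
  (W=0, X=2, Y=0, Z=2) weight 1/140
  (W=0, X=2, Y=1, Z=1) weight 1/140
  (W=0, X=2, Y=2, Z=0) weight 1/420
  (W=1, X=1, Y=0, Z=2) weight 1/35
  (W=1, X=1, Y=1, Z=1) weight 1/35
  (W=1, X=3, Y=0, Z=2) weight 1/35
  … 3 more
Group by X:
  weight(X=0) = 1/45
  weight(X=1) = 1/15
  weight(X=2) = 1/60
  weight(X=3) = 1/15
Total weight = 1/45 + 1/15 + 1/60 + 1/15 = 31/180
P(X=0 | obs) = 1/45 / 31/180 = 4/31
P(X=1 | obs) = 1/15 / 31/180 = 12/31
P(X=2 | obs) = 1/60 / 31/180 = 3/31
P(X=3 | obs) = 1/15 / 31/180 = 12/31

P(X = 2 | obs) = 3/31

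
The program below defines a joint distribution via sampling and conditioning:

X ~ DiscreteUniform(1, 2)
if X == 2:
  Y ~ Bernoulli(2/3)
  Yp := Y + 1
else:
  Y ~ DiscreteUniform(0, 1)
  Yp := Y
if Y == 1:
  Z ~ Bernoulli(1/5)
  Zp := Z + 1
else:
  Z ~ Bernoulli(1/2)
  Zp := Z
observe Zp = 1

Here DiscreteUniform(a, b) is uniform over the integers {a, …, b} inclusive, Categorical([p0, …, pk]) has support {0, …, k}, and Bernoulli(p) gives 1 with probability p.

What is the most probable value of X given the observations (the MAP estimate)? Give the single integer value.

argmax_v P(X = v | obs) = 2

Enumerate traces; 4 have nonzero weight after conditioning:
  (X=1, Y=0, Z=1) weight 1/8
  (X=1, Y=1, Z=0) weight 1/5
  (X=2, Y=0, Z=1) weight 1/12
  (X=2, Y=1, Z=0) weight 4/15
Group by X:
  weight(X=1) = 13/40
  weight(X=2) = 7/20
Total weight = 13/40 + 7/20 = 27/40
P(X=1 | obs) = 13/40 / 27/40 = 13/27
P(X=2 | obs) = 7/20 / 27/40 = 14/27
argmax = 2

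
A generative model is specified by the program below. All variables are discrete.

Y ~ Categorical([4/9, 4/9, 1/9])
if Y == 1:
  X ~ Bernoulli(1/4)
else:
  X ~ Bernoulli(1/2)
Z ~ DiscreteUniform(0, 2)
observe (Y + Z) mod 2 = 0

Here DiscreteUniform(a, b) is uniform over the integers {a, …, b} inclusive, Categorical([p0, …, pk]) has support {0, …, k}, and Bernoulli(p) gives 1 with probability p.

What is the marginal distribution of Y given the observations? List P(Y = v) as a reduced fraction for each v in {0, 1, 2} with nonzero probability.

P(Y=0) = 4/7, P(Y=1) = 2/7, P(Y=2) = 1/7

Enumerate traces; 10 have nonzero weight after conditioning:
  (Y=0, X=0, Z=0) weight 2/27
  (Y=0, X=0, Z=2) weight 2/27
  (Y=0, X=1, Z=0) weight 2/27
  (Y=0, X=1, Z=2) weight 2/27
  (Y=1, X=0, Z=1) weight 1/9
  (Y=1, X=1, Z=1) weight 1/27
  (Y=2, X=0, Z=0) weight 1/54
  (Y=2, X=0, Z=2) weight 1/54
  … 2 more
Group by Y:
  weight(Y=0) = 8/27
  weight(Y=1) = 4/27
  weight(Y=2) = 2/27
Total weight = 8/27 + 4/27 + 2/27 = 14/27
P(Y=0 | obs) = 8/27 / 14/27 = 4/7
P(Y=1 | obs) = 4/27 / 14/27 = 2/7
P(Y=2 | obs) = 2/27 / 14/27 = 1/7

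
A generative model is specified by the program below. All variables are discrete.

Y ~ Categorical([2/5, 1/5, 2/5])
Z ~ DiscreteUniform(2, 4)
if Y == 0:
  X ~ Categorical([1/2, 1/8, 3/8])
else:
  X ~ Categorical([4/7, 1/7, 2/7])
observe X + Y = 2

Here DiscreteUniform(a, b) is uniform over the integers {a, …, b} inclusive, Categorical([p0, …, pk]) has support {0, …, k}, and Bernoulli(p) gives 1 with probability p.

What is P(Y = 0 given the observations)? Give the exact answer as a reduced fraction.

P(Y = 0 | obs) = 7/19

Enumerate traces; 9 have nonzero weight after conditioning:
  (Y=0, Z=2, X=2) weight 1/20
  (Y=0, Z=3, X=2) weight 1/20
  (Y=0, Z=4, X=2) weight 1/20
  (Y=1, Z=2, X=1) weight 1/105
  (Y=1, Z=3, X=1) weight 1/105
  (Y=1, Z=4, X=1) weight 1/105
  (Y=2, Z=2, X=0) weight 8/105
  (Y=2, Z=3, X=0) weight 8/105
  … 1 more
Group by Y:
  weight(Y=0) = 3/20
  weight(Y=1) = 1/35
  weight(Y=2) = 8/35
Total weight = 3/20 + 1/35 + 8/35 = 57/140
P(Y=0 | obs) = 3/20 / 57/140 = 7/19
P(Y=1 | obs) = 1/35 / 57/140 = 4/57
P(Y=2 | obs) = 8/35 / 57/140 = 32/57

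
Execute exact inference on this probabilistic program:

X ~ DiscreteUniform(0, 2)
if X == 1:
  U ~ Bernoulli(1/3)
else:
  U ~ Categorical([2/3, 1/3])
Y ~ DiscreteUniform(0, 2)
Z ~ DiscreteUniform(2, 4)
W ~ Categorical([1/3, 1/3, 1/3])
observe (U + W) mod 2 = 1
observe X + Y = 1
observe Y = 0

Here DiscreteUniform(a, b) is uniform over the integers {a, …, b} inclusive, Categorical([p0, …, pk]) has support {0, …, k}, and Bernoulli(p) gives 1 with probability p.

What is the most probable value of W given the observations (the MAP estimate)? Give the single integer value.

argmax_v P(W = v | obs) = 1

Enumerate traces; 9 have nonzero weight after conditioning:
  (X=1, U=0, Y=0, Z=2, W=1) weight 2/243
  (X=1, U=0, Y=0, Z=3, W=1) weight 2/243
  (X=1, U=0, Y=0, Z=4, W=1) weight 2/243
  (X=1, U=1, Y=0, Z=2, W=0) weight 1/243
  (X=1, U=1, Y=0, Z=2, W=2) weight 1/243
  (X=1, U=1, Y=0, Z=3, W=0) weight 1/243
  (X=1, U=1, Y=0, Z=3, W=2) weight 1/243
  (X=1, U=1, Y=0, Z=4, W=0) weight 1/243
  … 1 more
Group by W:
  weight(W=0) = 1/81
  weight(W=1) = 2/81
  weight(W=2) = 1/81
Total weight = 1/81 + 2/81 + 1/81 = 4/81
P(W=0 | obs) = 1/81 / 4/81 = 1/4
P(W=1 | obs) = 2/81 / 4/81 = 1/2
P(W=2 | obs) = 1/81 / 4/81 = 1/4
argmax = 1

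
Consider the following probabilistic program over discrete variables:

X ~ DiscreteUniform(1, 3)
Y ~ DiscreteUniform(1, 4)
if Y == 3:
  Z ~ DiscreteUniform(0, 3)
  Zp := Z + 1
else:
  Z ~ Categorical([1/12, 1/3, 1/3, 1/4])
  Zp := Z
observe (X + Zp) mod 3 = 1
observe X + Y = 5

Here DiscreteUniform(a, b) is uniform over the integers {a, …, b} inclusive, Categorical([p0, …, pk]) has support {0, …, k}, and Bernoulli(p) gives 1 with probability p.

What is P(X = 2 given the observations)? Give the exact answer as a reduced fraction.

P(X = 2 | obs) = 3/11

Enumerate traces; 4 have nonzero weight after conditioning:
  (X=1, Y=4, Z=0) weight 1/144
  (X=1, Y=4, Z=3) weight 1/48
  (X=2, Y=3, Z=1) weight 1/48
  (X=3, Y=2, Z=1) weight 1/36
Group by X:
  weight(X=1) = 1/36
  weight(X=2) = 1/48
  weight(X=3) = 1/36
Total weight = 1/36 + 1/48 + 1/36 = 11/144
P(X=1 | obs) = 1/36 / 11/144 = 4/11
P(X=2 | obs) = 1/48 / 11/144 = 3/11
P(X=3 | obs) = 1/36 / 11/144 = 4/11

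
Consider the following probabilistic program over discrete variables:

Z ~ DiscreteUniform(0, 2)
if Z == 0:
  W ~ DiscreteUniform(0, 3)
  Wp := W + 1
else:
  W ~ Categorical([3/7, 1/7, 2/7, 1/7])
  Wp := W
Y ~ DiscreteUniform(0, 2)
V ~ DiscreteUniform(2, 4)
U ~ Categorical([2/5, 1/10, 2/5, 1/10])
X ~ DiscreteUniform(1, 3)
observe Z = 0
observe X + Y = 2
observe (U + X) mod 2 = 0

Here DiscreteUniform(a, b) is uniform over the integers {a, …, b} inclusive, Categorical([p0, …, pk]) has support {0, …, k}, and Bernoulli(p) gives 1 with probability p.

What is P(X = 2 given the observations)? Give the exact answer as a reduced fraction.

Enumerate traces; 48 have nonzero weight after conditioning:
  (Z=0, W=0, Y=0, V=2, U=0, X=2) weight 1/810
  (Z=0, W=0, Y=0, V=2, U=2, X=2) weight 1/810
  (Z=0, W=0, Y=0, V=3, U=0, X=2) weight 1/810
  (Z=0, W=0, Y=0, V=3, U=2, X=2) weight 1/810
  (Z=0, W=0, Y=0, V=4, U=0, X=2) weight 1/810
  (Z=0, W=0, Y=0, V=4, U=2, X=2) weight 1/810
  (Z=0, W=0, Y=1, V=2, U=1, X=1) weight 1/3240
  (Z=0, W=0, Y=1, V=2, U=3, X=1) weight 1/3240
  … 40 more
Group by X:
  weight(X=1) = 1/135
  weight(X=2) = 4/135
Total weight = 1/135 + 4/135 = 1/27
P(X=1 | obs) = 1/135 / 1/27 = 1/5
P(X=2 | obs) = 4/135 / 1/27 = 4/5

P(X = 2 | obs) = 4/5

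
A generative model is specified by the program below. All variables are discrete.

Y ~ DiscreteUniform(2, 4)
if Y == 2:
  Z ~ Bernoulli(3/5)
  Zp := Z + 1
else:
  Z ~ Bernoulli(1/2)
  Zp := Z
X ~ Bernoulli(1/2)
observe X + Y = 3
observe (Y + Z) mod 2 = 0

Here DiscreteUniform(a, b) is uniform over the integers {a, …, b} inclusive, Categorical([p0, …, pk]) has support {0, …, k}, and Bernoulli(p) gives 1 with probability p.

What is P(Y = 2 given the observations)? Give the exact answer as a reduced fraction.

P(Y = 2 | obs) = 4/9

Enumerate traces; 2 have nonzero weight after conditioning:
  (Y=2, Z=0, X=1) weight 1/15
  (Y=3, Z=1, X=0) weight 1/12
Group by Y:
  weight(Y=2) = 1/15
  weight(Y=3) = 1/12
Total weight = 1/15 + 1/12 = 3/20
P(Y=2 | obs) = 1/15 / 3/20 = 4/9
P(Y=3 | obs) = 1/12 / 3/20 = 5/9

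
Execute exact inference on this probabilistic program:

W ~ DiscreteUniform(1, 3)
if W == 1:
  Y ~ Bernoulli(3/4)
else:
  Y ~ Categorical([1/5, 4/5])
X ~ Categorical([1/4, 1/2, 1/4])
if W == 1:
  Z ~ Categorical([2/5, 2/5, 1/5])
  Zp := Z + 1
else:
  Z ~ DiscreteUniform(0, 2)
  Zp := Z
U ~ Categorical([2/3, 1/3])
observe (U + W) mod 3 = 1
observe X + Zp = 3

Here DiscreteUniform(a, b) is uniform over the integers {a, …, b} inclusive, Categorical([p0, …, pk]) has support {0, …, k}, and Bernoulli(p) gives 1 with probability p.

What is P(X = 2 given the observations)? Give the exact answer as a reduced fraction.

Enumerate traces; 10 have nonzero weight after conditioning:
  (W=1, Y=0, X=0, Z=2, U=0) weight 1/360
  (W=1, Y=0, X=1, Z=1, U=0) weight 1/90
  (W=1, Y=0, X=2, Z=0, U=0) weight 1/180
  (W=1, Y=1, X=0, Z=2, U=0) weight 1/120
  (W=1, Y=1, X=1, Z=1, U=0) weight 1/30
  (W=1, Y=1, X=2, Z=0, U=0) weight 1/60
  (W=3, Y=0, X=1, Z=2, U=1) weight 1/270
  (W=3, Y=0, X=2, Z=1, U=1) weight 1/540
  … 2 more
Group by X:
  weight(X=0) = 1/90
  weight(X=1) = 17/270
  weight(X=2) = 17/540
Total weight = 1/90 + 17/270 + 17/540 = 19/180
P(X=0 | obs) = 1/90 / 19/180 = 2/19
P(X=1 | obs) = 17/270 / 19/180 = 34/57
P(X=2 | obs) = 17/540 / 19/180 = 17/57

P(X = 2 | obs) = 17/57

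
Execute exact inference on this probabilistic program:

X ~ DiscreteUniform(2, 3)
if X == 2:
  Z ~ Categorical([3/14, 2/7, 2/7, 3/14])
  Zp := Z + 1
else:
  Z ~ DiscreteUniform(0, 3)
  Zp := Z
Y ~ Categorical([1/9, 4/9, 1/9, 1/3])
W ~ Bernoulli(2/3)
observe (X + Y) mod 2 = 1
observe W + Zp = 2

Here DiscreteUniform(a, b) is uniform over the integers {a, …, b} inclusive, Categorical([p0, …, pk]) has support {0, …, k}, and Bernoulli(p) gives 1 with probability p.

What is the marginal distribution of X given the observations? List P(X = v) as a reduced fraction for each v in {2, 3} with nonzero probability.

Enumerate traces; 8 have nonzero weight after conditioning:
  (X=2, Z=0, Y=1, W=1) weight 2/63
  (X=2, Z=0, Y=3, W=1) weight 1/42
  (X=2, Z=1, Y=1, W=0) weight 4/189
  (X=2, Z=1, Y=3, W=0) weight 1/63
  (X=3, Z=1, Y=0, W=1) weight 1/108
  (X=3, Z=1, Y=2, W=1) weight 1/108
  (X=3, Z=2, Y=0, W=0) weight 1/216
  (X=3, Z=2, Y=2, W=0) weight 1/216
Group by X:
  weight(X=2) = 5/54
  weight(X=3) = 1/36
Total weight = 5/54 + 1/36 = 13/108
P(X=2 | obs) = 5/54 / 13/108 = 10/13
P(X=3 | obs) = 1/36 / 13/108 = 3/13

P(X=2) = 10/13, P(X=3) = 3/13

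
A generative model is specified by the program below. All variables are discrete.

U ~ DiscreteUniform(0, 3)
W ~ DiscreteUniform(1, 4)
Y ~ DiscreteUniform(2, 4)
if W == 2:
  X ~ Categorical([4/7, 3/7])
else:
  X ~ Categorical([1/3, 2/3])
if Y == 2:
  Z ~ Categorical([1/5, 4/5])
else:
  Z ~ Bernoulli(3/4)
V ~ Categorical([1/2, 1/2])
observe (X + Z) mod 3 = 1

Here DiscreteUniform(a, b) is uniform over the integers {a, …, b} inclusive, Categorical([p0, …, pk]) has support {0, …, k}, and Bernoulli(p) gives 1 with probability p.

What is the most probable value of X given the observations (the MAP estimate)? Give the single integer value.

Enumerate traces; 192 have nonzero weight after conditioning:
  (U=0, W=1, Y=2, X=0, Z=1, V=0) weight 1/360
  (U=0, W=1, Y=2, X=0, Z=1, V=1) weight 1/360
  (U=0, W=1, Y=2, X=1, Z=0, V=0) weight 1/720
  (U=0, W=1, Y=2, X=1, Z=0, V=1) weight 1/720
  (U=0, W=1, Y=3, X=0, Z=1, V=0) weight 1/384
  (U=0, W=1, Y=3, X=0, Z=1, V=1) weight 1/384
  (U=0, W=1, Y=3, X=1, Z=0, V=0) weight 1/576
  (U=0, W=1, Y=3, X=1, Z=0, V=1) weight 1/576
  … 184 more
Group by X:
  weight(X=0) = 253/840
  weight(X=1) = 17/120
Total weight = 253/840 + 17/120 = 31/70
P(X=0 | obs) = 253/840 / 31/70 = 253/372
P(X=1 | obs) = 17/120 / 31/70 = 119/372
argmax = 0

argmax_v P(X = v | obs) = 0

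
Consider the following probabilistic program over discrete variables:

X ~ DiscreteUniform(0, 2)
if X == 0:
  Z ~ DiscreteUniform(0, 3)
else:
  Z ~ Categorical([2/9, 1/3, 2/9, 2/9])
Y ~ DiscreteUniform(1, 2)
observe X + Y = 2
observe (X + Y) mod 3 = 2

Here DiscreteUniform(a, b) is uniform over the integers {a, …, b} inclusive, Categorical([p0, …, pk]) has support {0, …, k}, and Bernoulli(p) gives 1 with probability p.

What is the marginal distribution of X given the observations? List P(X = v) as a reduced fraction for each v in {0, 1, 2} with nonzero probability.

P(X=0) = 1/2, P(X=1) = 1/2

Enumerate traces; 8 have nonzero weight after conditioning:
  (X=0, Z=0, Y=2) weight 1/24
  (X=0, Z=1, Y=2) weight 1/24
  (X=0, Z=2, Y=2) weight 1/24
  (X=0, Z=3, Y=2) weight 1/24
  (X=1, Z=0, Y=1) weight 1/27
  (X=1, Z=1, Y=1) weight 1/18
  (X=1, Z=2, Y=1) weight 1/27
  (X=1, Z=3, Y=1) weight 1/27
Group by X:
  weight(X=0) = 1/6
  weight(X=1) = 1/6
Total weight = 1/6 + 1/6 = 1/3
P(X=0 | obs) = 1/6 / 1/3 = 1/2
P(X=1 | obs) = 1/6 / 1/3 = 1/2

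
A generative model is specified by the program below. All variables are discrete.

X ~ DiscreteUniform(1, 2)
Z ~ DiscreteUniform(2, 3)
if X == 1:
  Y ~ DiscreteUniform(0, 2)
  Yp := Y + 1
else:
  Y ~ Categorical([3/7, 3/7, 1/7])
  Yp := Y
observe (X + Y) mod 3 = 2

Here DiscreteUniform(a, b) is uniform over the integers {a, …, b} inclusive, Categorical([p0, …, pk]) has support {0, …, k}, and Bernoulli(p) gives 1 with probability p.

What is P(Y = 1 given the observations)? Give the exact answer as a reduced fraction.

P(Y = 1 | obs) = 7/16

Enumerate traces; 4 have nonzero weight after conditioning:
  (X=1, Z=2, Y=1) weight 1/12
  (X=1, Z=3, Y=1) weight 1/12
  (X=2, Z=2, Y=0) weight 3/28
  (X=2, Z=3, Y=0) weight 3/28
Group by Y:
  weight(Y=0) = 3/14
  weight(Y=1) = 1/6
Total weight = 3/14 + 1/6 = 8/21
P(Y=0 | obs) = 3/14 / 8/21 = 9/16
P(Y=1 | obs) = 1/6 / 8/21 = 7/16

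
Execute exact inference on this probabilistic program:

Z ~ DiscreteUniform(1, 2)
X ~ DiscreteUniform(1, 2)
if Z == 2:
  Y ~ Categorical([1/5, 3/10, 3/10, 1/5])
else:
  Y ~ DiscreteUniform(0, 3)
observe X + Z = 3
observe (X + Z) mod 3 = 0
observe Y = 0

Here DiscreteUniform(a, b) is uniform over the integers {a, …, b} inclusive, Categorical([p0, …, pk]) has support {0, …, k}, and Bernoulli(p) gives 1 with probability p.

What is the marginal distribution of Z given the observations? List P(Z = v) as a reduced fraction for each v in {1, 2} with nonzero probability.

P(Z=1) = 5/9, P(Z=2) = 4/9

Enumerate traces; 2 have nonzero weight after conditioning:
  (Z=1, X=2, Y=0) weight 1/16
  (Z=2, X=1, Y=0) weight 1/20
Group by Z:
  weight(Z=1) = 1/16
  weight(Z=2) = 1/20
Total weight = 1/16 + 1/20 = 9/80
P(Z=1 | obs) = 1/16 / 9/80 = 5/9
P(Z=2 | obs) = 1/20 / 9/80 = 4/9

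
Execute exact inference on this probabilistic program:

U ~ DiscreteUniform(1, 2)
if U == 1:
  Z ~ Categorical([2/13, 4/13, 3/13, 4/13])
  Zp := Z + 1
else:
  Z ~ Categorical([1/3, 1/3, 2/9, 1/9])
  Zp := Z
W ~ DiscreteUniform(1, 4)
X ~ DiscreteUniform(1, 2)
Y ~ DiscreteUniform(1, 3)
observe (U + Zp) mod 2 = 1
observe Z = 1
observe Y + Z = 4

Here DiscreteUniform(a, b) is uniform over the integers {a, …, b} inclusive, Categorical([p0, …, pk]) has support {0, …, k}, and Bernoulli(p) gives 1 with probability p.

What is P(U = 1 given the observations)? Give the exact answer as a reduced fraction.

P(U = 1 | obs) = 12/25

Enumerate traces; 16 have nonzero weight after conditioning:
  (U=1, Z=1, W=1, X=1, Y=3) weight 1/156
  (U=1, Z=1, W=1, X=2, Y=3) weight 1/156
  (U=1, Z=1, W=2, X=1, Y=3) weight 1/156
  (U=1, Z=1, W=2, X=2, Y=3) weight 1/156
  (U=1, Z=1, W=3, X=1, Y=3) weight 1/156
  (U=1, Z=1, W=3, X=2, Y=3) weight 1/156
  (U=1, Z=1, W=4, X=1, Y=3) weight 1/156
  (U=1, Z=1, W=4, X=2, Y=3) weight 1/156
  (U=2, Z=1, W=1, X=1, Y=3) weight 1/144
  … 7 more
Group by U:
  weight(U=1) = 2/39
  weight(U=2) = 1/18
Total weight = 2/39 + 1/18 = 25/234
P(U=1 | obs) = 2/39 / 25/234 = 12/25
P(U=2 | obs) = 1/18 / 25/234 = 13/25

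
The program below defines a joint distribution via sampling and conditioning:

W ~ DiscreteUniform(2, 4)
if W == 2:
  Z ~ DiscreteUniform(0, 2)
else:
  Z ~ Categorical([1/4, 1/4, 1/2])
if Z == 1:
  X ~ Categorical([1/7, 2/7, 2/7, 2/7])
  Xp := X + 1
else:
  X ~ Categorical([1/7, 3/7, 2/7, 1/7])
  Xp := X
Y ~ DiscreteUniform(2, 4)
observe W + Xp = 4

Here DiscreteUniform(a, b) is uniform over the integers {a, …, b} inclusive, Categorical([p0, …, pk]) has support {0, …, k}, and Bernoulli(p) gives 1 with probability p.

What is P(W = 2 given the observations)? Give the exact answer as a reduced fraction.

P(W = 2 | obs) = 8/21

Enumerate traces; 24 have nonzero weight after conditioning:
  (W=2, Z=0, X=2, Y=2) weight 2/189
  (W=2, Z=0, X=2, Y=3) weight 2/189
  (W=2, Z=0, X=2, Y=4) weight 2/189
  (W=2, Z=1, X=1, Y=2) weight 2/189
  (W=2, Z=1, X=1, Y=3) weight 2/189
  (W=2, Z=1, X=1, Y=4) weight 2/189
  (W=2, Z=2, X=2, Y=2) weight 2/189
  (W=2, Z=2, X=2, Y=3) weight 2/189
  (W=3, Z=0, X=1, Y=2) weight 1/84
  (W=4, Z=0, X=0, Y=2) weight 1/252
  … 14 more
Group by W:
  weight(W=2) = 2/21
  weight(W=3) = 5/42
  weight(W=4) = 1/28
Total weight = 2/21 + 5/42 + 1/28 = 1/4
P(W=2 | obs) = 2/21 / 1/4 = 8/21
P(W=3 | obs) = 5/42 / 1/4 = 10/21
P(W=4 | obs) = 1/28 / 1/4 = 1/7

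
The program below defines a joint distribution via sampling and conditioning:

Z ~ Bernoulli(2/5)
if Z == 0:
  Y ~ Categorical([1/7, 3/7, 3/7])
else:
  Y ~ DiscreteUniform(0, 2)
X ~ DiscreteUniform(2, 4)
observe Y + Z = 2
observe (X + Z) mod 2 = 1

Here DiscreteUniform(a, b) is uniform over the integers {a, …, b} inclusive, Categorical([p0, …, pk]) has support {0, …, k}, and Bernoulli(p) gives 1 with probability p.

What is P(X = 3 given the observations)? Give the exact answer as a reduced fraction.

P(X = 3 | obs) = 27/55

Enumerate traces; 3 have nonzero weight after conditioning:
  (Z=0, Y=2, X=3) weight 3/35
  (Z=1, Y=1, X=2) weight 2/45
  (Z=1, Y=1, X=4) weight 2/45
Group by X:
  weight(X=2) = 2/45
  weight(X=3) = 3/35
  weight(X=4) = 2/45
Total weight = 2/45 + 3/35 + 2/45 = 11/63
P(X=2 | obs) = 2/45 / 11/63 = 14/55
P(X=3 | obs) = 3/35 / 11/63 = 27/55
P(X=4 | obs) = 2/45 / 11/63 = 14/55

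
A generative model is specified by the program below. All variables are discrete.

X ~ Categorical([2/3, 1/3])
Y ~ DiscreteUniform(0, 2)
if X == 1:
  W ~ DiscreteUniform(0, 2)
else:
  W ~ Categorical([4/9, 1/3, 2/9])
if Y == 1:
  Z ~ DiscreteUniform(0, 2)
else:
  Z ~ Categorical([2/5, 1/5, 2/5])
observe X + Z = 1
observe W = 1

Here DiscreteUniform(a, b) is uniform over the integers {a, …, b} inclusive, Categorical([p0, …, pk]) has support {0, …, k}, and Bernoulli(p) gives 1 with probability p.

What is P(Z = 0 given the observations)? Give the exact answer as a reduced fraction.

Enumerate traces; 6 have nonzero weight after conditioning:
  (X=0, Y=0, W=1, Z=1) weight 2/135
  (X=0, Y=1, W=1, Z=1) weight 2/81
  (X=0, Y=2, W=1, Z=1) weight 2/135
  (X=1, Y=0, W=1, Z=0) weight 2/135
  (X=1, Y=1, W=1, Z=0) weight 1/81
  (X=1, Y=2, W=1, Z=0) weight 2/135
Group by Z:
  weight(Z=0) = 17/405
  weight(Z=1) = 22/405
Total weight = 17/405 + 22/405 = 13/135
P(Z=0 | obs) = 17/405 / 13/135 = 17/39
P(Z=1 | obs) = 22/405 / 13/135 = 22/39

P(Z = 0 | obs) = 17/39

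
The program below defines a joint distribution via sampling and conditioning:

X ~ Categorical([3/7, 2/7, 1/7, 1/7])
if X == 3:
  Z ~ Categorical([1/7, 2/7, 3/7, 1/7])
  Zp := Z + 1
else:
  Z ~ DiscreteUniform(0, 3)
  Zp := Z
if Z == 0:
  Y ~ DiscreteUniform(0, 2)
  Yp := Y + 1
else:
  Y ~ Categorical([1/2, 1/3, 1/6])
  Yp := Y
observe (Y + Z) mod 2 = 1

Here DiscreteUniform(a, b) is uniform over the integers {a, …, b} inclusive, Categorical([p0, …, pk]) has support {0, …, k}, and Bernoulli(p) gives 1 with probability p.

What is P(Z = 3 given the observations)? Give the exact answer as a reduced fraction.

P(Z = 3 | obs) = 23/73

Enumerate traces; 24 have nonzero weight after conditioning:
  (X=0, Z=0, Y=1) weight 1/28
  (X=0, Z=1, Y=0) weight 3/56
  (X=0, Z=1, Y=2) weight 1/56
  (X=0, Z=2, Y=1) weight 1/28
  (X=0, Z=3, Y=0) weight 3/56
  (X=0, Z=3, Y=2) weight 1/56
  (X=1, Z=0, Y=1) weight 1/42
  (X=1, Z=1, Y=0) weight 1/28
  … 16 more
Group by Z:
  weight(Z=0) = 23/294
  weight(Z=1) = 25/147
  weight(Z=2) = 9/98
  weight(Z=3) = 23/147
Total weight = 23/294 + 25/147 + 9/98 + 23/147 = 73/147
P(Z=0 | obs) = 23/294 / 73/147 = 23/146
P(Z=1 | obs) = 25/147 / 73/147 = 25/73
P(Z=2 | obs) = 9/98 / 73/147 = 27/146
P(Z=3 | obs) = 23/147 / 73/147 = 23/73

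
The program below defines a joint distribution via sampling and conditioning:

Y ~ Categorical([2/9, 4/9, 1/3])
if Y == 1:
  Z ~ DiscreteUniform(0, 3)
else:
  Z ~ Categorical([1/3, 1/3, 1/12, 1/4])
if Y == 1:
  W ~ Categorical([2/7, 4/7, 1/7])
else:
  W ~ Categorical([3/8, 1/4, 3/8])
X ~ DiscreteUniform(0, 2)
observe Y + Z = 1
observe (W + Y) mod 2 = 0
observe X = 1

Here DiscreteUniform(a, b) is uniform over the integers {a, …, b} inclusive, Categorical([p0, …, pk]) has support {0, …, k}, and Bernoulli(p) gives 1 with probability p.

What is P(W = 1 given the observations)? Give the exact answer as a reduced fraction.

P(W = 1 | obs) = 8/15

Enumerate traces; 3 have nonzero weight after conditioning:
  (Y=0, Z=1, W=0, X=1) weight 1/108
  (Y=0, Z=1, W=2, X=1) weight 1/108
  (Y=1, Z=0, W=1, X=1) weight 4/189
Group by W:
  weight(W=0) = 1/108
  weight(W=1) = 4/189
  weight(W=2) = 1/108
Total weight = 1/108 + 4/189 + 1/108 = 5/126
P(W=0 | obs) = 1/108 / 5/126 = 7/30
P(W=1 | obs) = 4/189 / 5/126 = 8/15
P(W=2 | obs) = 1/108 / 5/126 = 7/30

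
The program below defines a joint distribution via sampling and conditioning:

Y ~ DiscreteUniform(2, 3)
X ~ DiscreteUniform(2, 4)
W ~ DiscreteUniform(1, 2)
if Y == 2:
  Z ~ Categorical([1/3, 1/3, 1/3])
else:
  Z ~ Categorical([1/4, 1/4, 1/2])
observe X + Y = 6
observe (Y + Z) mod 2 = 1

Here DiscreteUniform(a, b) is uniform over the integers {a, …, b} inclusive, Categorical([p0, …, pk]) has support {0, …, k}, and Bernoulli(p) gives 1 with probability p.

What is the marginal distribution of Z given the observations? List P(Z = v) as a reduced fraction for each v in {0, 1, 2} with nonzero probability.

Enumerate traces; 6 have nonzero weight after conditioning:
  (Y=2, X=4, W=1, Z=1) weight 1/36
  (Y=2, X=4, W=2, Z=1) weight 1/36
  (Y=3, X=3, W=1, Z=0) weight 1/48
  (Y=3, X=3, W=1, Z=2) weight 1/24
  (Y=3, X=3, W=2, Z=0) weight 1/48
  (Y=3, X=3, W=2, Z=2) weight 1/24
Group by Z:
  weight(Z=0) = 1/24
  weight(Z=1) = 1/18
  weight(Z=2) = 1/12
Total weight = 1/24 + 1/18 + 1/12 = 13/72
P(Z=0 | obs) = 1/24 / 13/72 = 3/13
P(Z=1 | obs) = 1/18 / 13/72 = 4/13
P(Z=2 | obs) = 1/12 / 13/72 = 6/13

P(Z=0) = 3/13, P(Z=1) = 4/13, P(Z=2) = 6/13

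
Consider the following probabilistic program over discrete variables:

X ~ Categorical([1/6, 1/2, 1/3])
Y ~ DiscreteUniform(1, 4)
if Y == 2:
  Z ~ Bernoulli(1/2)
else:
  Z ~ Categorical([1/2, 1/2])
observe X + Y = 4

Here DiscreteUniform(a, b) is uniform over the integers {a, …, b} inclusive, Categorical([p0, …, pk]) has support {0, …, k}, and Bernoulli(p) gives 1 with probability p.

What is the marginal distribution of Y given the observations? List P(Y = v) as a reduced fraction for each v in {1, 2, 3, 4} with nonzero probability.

Enumerate traces; 6 have nonzero weight after conditioning:
  (X=0, Y=4, Z=0) weight 1/48
  (X=0, Y=4, Z=1) weight 1/48
  (X=1, Y=3, Z=0) weight 1/16
  (X=1, Y=3, Z=1) weight 1/16
  (X=2, Y=2, Z=0) weight 1/24
  (X=2, Y=2, Z=1) weight 1/24
Group by Y:
  weight(Y=2) = 1/12
  weight(Y=3) = 1/8
  weight(Y=4) = 1/24
Total weight = 1/12 + 1/8 + 1/24 = 1/4
P(Y=2 | obs) = 1/12 / 1/4 = 1/3
P(Y=3 | obs) = 1/8 / 1/4 = 1/2
P(Y=4 | obs) = 1/24 / 1/4 = 1/6

P(Y=2) = 1/3, P(Y=3) = 1/2, P(Y=4) = 1/6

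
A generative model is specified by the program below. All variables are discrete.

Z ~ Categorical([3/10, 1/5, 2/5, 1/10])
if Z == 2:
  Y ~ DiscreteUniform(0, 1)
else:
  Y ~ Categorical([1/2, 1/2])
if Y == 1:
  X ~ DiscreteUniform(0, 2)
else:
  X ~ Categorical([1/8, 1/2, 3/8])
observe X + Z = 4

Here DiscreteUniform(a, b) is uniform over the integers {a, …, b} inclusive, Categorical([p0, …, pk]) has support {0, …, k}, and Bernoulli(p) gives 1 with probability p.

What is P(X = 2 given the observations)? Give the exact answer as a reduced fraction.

Enumerate traces; 4 have nonzero weight after conditioning:
  (Z=2, Y=0, X=2) weight 3/40
  (Z=2, Y=1, X=2) weight 1/15
  (Z=3, Y=0, X=1) weight 1/40
  (Z=3, Y=1, X=1) weight 1/60
Group by X:
  weight(X=1) = 1/24
  weight(X=2) = 17/120
Total weight = 1/24 + 17/120 = 11/60
P(X=1 | obs) = 1/24 / 11/60 = 5/22
P(X=2 | obs) = 17/120 / 11/60 = 17/22

P(X = 2 | obs) = 17/22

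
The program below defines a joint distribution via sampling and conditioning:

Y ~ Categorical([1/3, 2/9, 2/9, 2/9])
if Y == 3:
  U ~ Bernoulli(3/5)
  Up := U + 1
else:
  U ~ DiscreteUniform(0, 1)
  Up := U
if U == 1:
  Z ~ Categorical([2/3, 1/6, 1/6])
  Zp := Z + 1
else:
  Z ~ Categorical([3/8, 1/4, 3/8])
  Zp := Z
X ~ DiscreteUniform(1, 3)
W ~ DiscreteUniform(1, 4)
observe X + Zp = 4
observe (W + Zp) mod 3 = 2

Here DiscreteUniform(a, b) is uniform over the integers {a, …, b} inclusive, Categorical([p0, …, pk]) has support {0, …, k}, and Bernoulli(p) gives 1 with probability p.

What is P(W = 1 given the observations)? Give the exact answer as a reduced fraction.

P(W = 1 | obs) = 1010/2783

Enumerate traces; 28 have nonzero weight after conditioning:
  (Y=0, U=0, Z=1, X=3, W=1) weight 1/288
  (Y=0, U=0, Z=1, X=3, W=4) weight 1/288
  (Y=0, U=0, Z=2, X=2, W=3) weight 1/192
  (Y=0, U=1, Z=0, X=3, W=1) weight 1/108
  (Y=0, U=1, Z=0, X=3, W=4) weight 1/108
  (Y=0, U=1, Z=1, X=2, W=3) weight 1/432
  (Y=0, U=1, Z=2, X=1, W=2) weight 1/432
  (Y=1, U=0, Z=1, X=3, W=1) weight 1/432
  … 20 more
Group by W:
  weight(W=1) = 101/2592
  weight(W=2) = 47/6480
  weight(W=3) = 115/5184
  weight(W=4) = 101/2592
Total weight = 101/2592 + 47/6480 + 115/5184 + 101/2592 = 2783/25920
P(W=1 | obs) = 101/2592 / 2783/25920 = 1010/2783
P(W=2 | obs) = 47/6480 / 2783/25920 = 188/2783
P(W=3 | obs) = 115/5184 / 2783/25920 = 25/121
P(W=4 | obs) = 101/2592 / 2783/25920 = 1010/2783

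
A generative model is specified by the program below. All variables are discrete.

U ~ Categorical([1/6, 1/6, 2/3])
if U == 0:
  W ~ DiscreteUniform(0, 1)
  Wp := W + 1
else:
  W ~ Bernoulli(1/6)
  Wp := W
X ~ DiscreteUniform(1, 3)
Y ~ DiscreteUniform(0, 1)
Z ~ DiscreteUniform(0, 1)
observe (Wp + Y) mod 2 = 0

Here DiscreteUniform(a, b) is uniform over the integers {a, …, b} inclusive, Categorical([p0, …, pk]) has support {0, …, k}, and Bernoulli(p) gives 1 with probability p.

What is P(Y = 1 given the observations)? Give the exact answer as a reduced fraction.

P(Y = 1 | obs) = 2/9

Enumerate traces; 36 have nonzero weight after conditioning:
  (U=0, W=0, X=1, Y=1, Z=0) weight 1/144
  (U=0, W=0, X=1, Y=1, Z=1) weight 1/144
  (U=0, W=0, X=2, Y=1, Z=0) weight 1/144
  (U=0, W=0, X=2, Y=1, Z=1) weight 1/144
  (U=0, W=0, X=3, Y=1, Z=0) weight 1/144
  (U=0, W=0, X=3, Y=1, Z=1) weight 1/144
  (U=0, W=1, X=1, Y=0, Z=0) weight 1/144
  (U=0, W=1, X=1, Y=0, Z=1) weight 1/144
  … 28 more
Group by Y:
  weight(Y=0) = 7/18
  weight(Y=1) = 1/9
Total weight = 7/18 + 1/9 = 1/2
P(Y=0 | obs) = 7/18 / 1/2 = 7/9
P(Y=1 | obs) = 1/9 / 1/2 = 2/9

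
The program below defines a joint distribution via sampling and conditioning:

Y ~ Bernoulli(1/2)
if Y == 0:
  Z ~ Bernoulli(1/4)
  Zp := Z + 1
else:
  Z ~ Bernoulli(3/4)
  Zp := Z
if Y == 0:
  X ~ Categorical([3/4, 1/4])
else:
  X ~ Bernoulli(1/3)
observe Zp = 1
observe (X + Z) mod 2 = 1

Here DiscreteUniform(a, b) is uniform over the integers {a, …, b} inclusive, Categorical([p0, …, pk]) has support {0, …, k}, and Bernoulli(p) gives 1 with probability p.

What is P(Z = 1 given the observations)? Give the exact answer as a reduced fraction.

Enumerate traces; 2 have nonzero weight after conditioning:
  (Y=0, Z=0, X=1) weight 3/32
  (Y=1, Z=1, X=0) weight 1/4
Group by Z:
  weight(Z=0) = 3/32
  weight(Z=1) = 1/4
Total weight = 3/32 + 1/4 = 11/32
P(Z=0 | obs) = 3/32 / 11/32 = 3/11
P(Z=1 | obs) = 1/4 / 11/32 = 8/11

P(Z = 1 | obs) = 8/11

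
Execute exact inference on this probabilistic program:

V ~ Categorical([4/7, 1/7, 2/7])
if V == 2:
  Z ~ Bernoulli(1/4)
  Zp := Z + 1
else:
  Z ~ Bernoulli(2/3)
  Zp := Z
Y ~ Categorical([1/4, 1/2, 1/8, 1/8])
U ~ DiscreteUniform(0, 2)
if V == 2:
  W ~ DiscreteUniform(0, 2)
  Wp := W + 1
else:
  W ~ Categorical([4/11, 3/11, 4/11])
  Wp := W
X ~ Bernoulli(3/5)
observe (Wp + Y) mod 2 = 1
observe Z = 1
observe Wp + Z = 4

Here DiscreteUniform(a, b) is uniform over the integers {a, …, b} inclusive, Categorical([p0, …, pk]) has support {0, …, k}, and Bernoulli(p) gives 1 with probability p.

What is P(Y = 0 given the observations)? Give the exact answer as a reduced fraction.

P(Y = 0 | obs) = 2/3

Enumerate traces; 12 have nonzero weight after conditioning:
  (V=2, Z=1, Y=0, U=0, W=2, X=0) weight 1/1260
  (V=2, Z=1, Y=0, U=0, W=2, X=1) weight 1/840
  (V=2, Z=1, Y=0, U=1, W=2, X=0) weight 1/1260
  (V=2, Z=1, Y=0, U=1, W=2, X=1) weight 1/840
  (V=2, Z=1, Y=0, U=2, W=2, X=0) weight 1/1260
  (V=2, Z=1, Y=0, U=2, W=2, X=1) weight 1/840
  (V=2, Z=1, Y=2, U=0, W=2, X=0) weight 1/2520
  (V=2, Z=1, Y=2, U=0, W=2, X=1) weight 1/1680
  … 4 more
Group by Y:
  weight(Y=0) = 1/168
  weight(Y=2) = 1/336
Total weight = 1/168 + 1/336 = 1/112
P(Y=0 | obs) = 1/168 / 1/112 = 2/3
P(Y=2 | obs) = 1/336 / 1/112 = 1/3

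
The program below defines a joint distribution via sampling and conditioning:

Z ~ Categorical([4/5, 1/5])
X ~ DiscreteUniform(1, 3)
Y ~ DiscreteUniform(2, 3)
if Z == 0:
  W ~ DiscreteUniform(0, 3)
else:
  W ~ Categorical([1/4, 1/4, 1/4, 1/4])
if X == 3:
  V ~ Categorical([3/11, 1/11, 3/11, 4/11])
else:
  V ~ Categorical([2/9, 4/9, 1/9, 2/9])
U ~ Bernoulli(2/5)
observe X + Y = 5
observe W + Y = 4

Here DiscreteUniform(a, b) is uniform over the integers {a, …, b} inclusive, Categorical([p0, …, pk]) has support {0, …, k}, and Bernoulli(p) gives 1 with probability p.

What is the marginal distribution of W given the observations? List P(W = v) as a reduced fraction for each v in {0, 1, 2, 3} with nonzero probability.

Enumerate traces; 32 have nonzero weight after conditioning:
  (Z=0, X=2, Y=3, W=1, V=0, U=0) weight 1/225
  (Z=0, X=2, Y=3, W=1, V=0, U=1) weight 2/675
  (Z=0, X=2, Y=3, W=1, V=1, U=0) weight 2/225
  (Z=0, X=2, Y=3, W=1, V=1, U=1) weight 4/675
  (Z=0, X=2, Y=3, W=1, V=2, U=0) weight 1/450
  (Z=0, X=2, Y=3, W=1, V=2, U=1) weight 1/675
  (Z=0, X=2, Y=3, W=1, V=3, U=0) weight 1/225
  (Z=0, X=2, Y=3, W=1, V=3, U=1) weight 2/675
  (Z=0, X=3, Y=2, W=2, V=0, U=0) weight 3/550
  … 23 more
Group by W:
  weight(W=1) = 1/24
  weight(W=2) = 1/24
Total weight = 1/24 + 1/24 = 1/12
P(W=1 | obs) = 1/24 / 1/12 = 1/2
P(W=2 | obs) = 1/24 / 1/12 = 1/2

P(W=1) = 1/2, P(W=2) = 1/2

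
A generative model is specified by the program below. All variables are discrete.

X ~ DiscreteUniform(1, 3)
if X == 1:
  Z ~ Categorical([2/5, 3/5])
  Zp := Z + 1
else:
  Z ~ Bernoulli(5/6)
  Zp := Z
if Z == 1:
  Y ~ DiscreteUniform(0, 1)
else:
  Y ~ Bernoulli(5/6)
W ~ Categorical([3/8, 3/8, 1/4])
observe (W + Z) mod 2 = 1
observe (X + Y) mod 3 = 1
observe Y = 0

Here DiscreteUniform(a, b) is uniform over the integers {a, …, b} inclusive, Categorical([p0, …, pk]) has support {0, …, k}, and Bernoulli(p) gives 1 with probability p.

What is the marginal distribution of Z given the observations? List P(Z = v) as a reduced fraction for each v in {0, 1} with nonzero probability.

P(Z=0) = 2/17, P(Z=1) = 15/17

Enumerate traces; 3 have nonzero weight after conditioning:
  (X=1, Z=0, Y=0, W=1) weight 1/120
  (X=1, Z=1, Y=0, W=0) weight 3/80
  (X=1, Z=1, Y=0, W=2) weight 1/40
Group by Z:
  weight(Z=0) = 1/120
  weight(Z=1) = 1/16
Total weight = 1/120 + 1/16 = 17/240
P(Z=0 | obs) = 1/120 / 17/240 = 2/17
P(Z=1 | obs) = 1/16 / 17/240 = 15/17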